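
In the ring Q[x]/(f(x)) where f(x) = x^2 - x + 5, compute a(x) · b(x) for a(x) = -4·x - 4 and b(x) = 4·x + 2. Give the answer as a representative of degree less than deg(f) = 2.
First multiply in Q[x] without reducing: a · b = -16·x^2 - 24·x - 8. Now divide by f(x) = x^2 - x + 5, eliminating the leading term at each step:
  leading term -16·x^2: subtract (-16)·f(x) = -16·x^2 + 16·x - 80, leaving 72 - 40·x
The degree is now < 2, so this is the remainder. Hence a · b ≡ 72 - 40·x in Q[x]/(f).

Final answer: a · b ≡ 72 - 40·x (mod f(x))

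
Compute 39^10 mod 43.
Use repeated squaring. Binary(10) = 1010. Walk through the bits of the exponent 10 left-to-right: at each bit after the leading one, square the running value, then multiply by 39 if the bit is 1 (always reducing mod 43):
  bit 1 = 1 (leading): start with 39.
  bit 2 = 0: square 39^2 = 1521 ≡ 16 (mod 43).
  bit 3 = 1: square 16^2 = 256 ≡ 41; bit is 1, so multiply 41·39 = 1599 ≡ 8 (mod 43).
  bit 4 = 0: square 8^2 = 64 ≡ 21 (mod 43).
Final value: 39^10 ≡ 21 (mod 43).

Final answer: 21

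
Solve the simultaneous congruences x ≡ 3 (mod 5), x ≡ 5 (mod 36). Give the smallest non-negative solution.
The moduli 5, 36 are pairwise coprime, so by the CRT there is a unique solution mod 5·36 = 180.
Solve by successive substitution. Start with x ≡ 3 (mod 5).
  Combine with x ≡ 5 (mod 36): write x = 3 + 5·t and require 3 + 5·t ≡ 5 (mod 36), i.e. 5·t ≡ 5 − 3 ≡ 2 (mod 36). Since 5^(−1) ≡ 29 (mod 36), t ≡ 29·2 ≡ 22 (mod 36). So x ≡ 3 + 5·22 = 113 (mod 180).
Unique solution in [0, 180): x = 113.

Final answer: x ≡ 113 (mod 180); the representative in [0, 180) is 113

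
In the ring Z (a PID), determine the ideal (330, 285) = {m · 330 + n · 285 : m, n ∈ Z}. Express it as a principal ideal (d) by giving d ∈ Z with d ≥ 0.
(330, 285) = (15); d = 15

In the PID Z, (a, b) is generated by gcd(a, b). Compute gcd(330, 285) with the extended Euclidean algorithm, tracking rows (r, s, t) with s·330 + t·285 = r:
  row A: (330, 1, 0)   [1·330 + 0·285 = 330]
  row B: (285, 0, 1)   [0·330 + 1·285 = 285]
  330 = 1·285 + 45   → row C = row A − 1·row B = (45, 1, −1)   [check: 1·330 − 1·285 = 45]
  285 = 6·45 + 15   → row D = row B − 6·row C = (15, −6, 7)   [check: −6·330 + 7·285 = 15]
  45 = 3·15 + 0   → remainder 0, stop. gcd = 15 (last nonzero row D).
So gcd(330, 285) = 15, with Bézout identity −6·330 + 7·285 = 15. Containment (⊇): the Bézout identity exhibits 15 as an element of (330, 285), giving (15) ⊆ (330, 285). Containment (⊆): since 15 | 330 and 15 | 285 (330 = 15·22, 285 = 15·19), every Z-linear combination of 330 and 285 is divisible by 15, so (330, 285) ⊆ (15). Therefore (330, 285) = (15), d = 15.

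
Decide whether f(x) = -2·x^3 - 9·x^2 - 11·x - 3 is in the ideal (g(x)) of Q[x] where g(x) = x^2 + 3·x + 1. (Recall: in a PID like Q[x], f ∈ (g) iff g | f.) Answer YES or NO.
In Q[x] the ideal (g) consists of all multiples of g, so f ∈ (g) iff g | f, i.e. iff the remainder of f on division by g is 0. Divide f by g (g is monic, so eliminate the leading term of the running remainder at each step):
  leading term -2·x^3: subtract (-2·x)·g(x) = -2·x^3 - 6·x^2 - 2·x, leaving -3·x^2 - 9·x - 3
  leading term -3·x^2: subtract (-3)·g(x) = -3·x^2 - 9·x - 3, leaving 0
The remainder is 0, so f(x) = g(x) · h(x) with h(x) = -2·x - 3. Hence g | f, i.e. f ∈ (g).

Final answer: YES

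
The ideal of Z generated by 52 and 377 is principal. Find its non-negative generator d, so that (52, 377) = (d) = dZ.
(52, 377) = (13); d = 13

In the PID Z, (a, b) is generated by gcd(a, b). Compute gcd(377, 52) with the extended Euclidean algorithm, tracking rows (r, s, t) with s·377 + t·52 = r:
  row A: (377, 1, 0)   [1·377 + 0·52 = 377]
  row B: (52, 0, 1)   [0·377 + 1·52 = 52]
  377 = 7·52 + 13   → row C = row A − 7·row B = (13, 1, −7)   [check: 1·377 − 7·52 = 13]
  52 = 4·13 + 0   → remainder 0, stop. gcd = 13 (last nonzero row C).
So gcd(52, 377) = 13, with Bézout identity 1·377 − 7·52 = 13. Containment (⊇): the Bézout identity exhibits 13 as an element of (52, 377), giving (13) ⊆ (52, 377). Containment (⊆): since 13 | 52 and 13 | 377 (52 = 13·4, 377 = 13·29), every Z-linear combination of 52 and 377 is divisible by 13, so (52, 377) ⊆ (13). Therefore (52, 377) = (13), d = 13.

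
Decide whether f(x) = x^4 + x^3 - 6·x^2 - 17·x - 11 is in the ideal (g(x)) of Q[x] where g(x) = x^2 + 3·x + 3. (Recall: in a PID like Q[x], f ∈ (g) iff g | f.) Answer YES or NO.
In Q[x] the ideal (g) consists of all multiples of g, so f ∈ (g) iff g | f, i.e. iff the remainder of f on division by g is 0. Divide f by g (g is monic, so eliminate the leading term of the running remainder at each step):
  leading term x^4: subtract (x^2)·g(x) = x^4 + 3·x^3 + 3·x^2, leaving -2·x^3 - 9·x^2 - 17·x - 11
  leading term -2·x^3: subtract (-2·x)·g(x) = -2·x^3 - 6·x^2 - 6·x, leaving -3·x^2 - 11·x - 11
  leading term -3·x^2: subtract (-3)·g(x) = -3·x^2 - 9·x - 9, leaving -2·x - 2
The remainder r(x) = -2·x - 2 ≠ 0 (and deg r < deg g), so g ∤ f, i.e. f ∉ (g).

Final answer: NO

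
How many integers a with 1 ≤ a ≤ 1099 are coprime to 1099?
The number of a ∈ {1, ..., 1099} with gcd(a, 1099) = 1 is by definition Euler's totient φ(1099). φ is multiplicative, with φ(p^e) = p^e − p^(e−1). Factorise 1099 = 7 · 157. Then
  φ(1099) = (7 − 1) · (157 − 1) = 6 · 156 = 936.
So there are 936 such integers.

Final answer: 936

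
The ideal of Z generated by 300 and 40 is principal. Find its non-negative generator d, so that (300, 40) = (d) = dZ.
(300, 40) = (20); d = 20

In the PID Z, (a, b) is generated by gcd(a, b). Compute gcd(300, 40) with the extended Euclidean algorithm, tracking rows (r, s, t) with s·300 + t·40 = r:
  row A: (300, 1, 0)   [1·300 + 0·40 = 300]
  row B: (40, 0, 1)   [0·300 + 1·40 = 40]
  300 = 7·40 + 20   → row C = row A − 7·row B = (20, 1, −7)   [check: 1·300 − 7·40 = 20]
  40 = 2·20 + 0   → remainder 0, stop. gcd = 20 (last nonzero row C).
So gcd(300, 40) = 20, with Bézout identity 1·300 − 7·40 = 20. Containment (⊇): the Bézout identity exhibits 20 as an element of (300, 40), giving (20) ⊆ (300, 40). Containment (⊆): since 20 | 300 and 20 | 40 (300 = 20·15, 40 = 20·2), every Z-linear combination of 300 and 40 is divisible by 20, so (300, 40) ⊆ (20). Therefore (300, 40) = (20), d = 20.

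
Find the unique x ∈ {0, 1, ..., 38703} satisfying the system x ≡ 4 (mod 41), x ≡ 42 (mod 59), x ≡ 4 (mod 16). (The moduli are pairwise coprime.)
The moduli 41, 59, 16 are pairwise coprime, so by the CRT there is a unique solution mod 41·59·16 = 38704.
Solve by successive substitution. Start with x ≡ 4 (mod 41).
  Combine with x ≡ 42 (mod 59): write x = 4 + 41·t and require 4 + 41·t ≡ 42 (mod 59), i.e. 41·t ≡ 42 − 4 ≡ 38 (mod 59). Since 41^(−1) ≡ 36 (mod 59), t ≡ 36·38 ≡ 11 (mod 59). So x ≡ 4 + 41·11 = 455 (mod 2419).
  Combine with x ≡ 4 (mod 16): write x = 455 + 2419·t and require 455 + 2419·t ≡ 4 (mod 16), i.e. 2419·t ≡ 4 − 455 ≡ 13 (mod 16). Since 2419^(−1) ≡ 11 (mod 16) (2419 ≡ 3 (mod 16)), t ≡ 11·13 ≡ 15 (mod 16). So x ≡ 455 + 2419·15 = 36740 (mod 38704).
Unique solution in [0, 38704): x = 36740.

Final answer: x ≡ 36740 (mod 38704); the representative in [0, 38704) is 36740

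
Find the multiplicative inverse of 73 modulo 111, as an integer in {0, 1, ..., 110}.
Apply the extended Euclidean algorithm to (111, 73), tracking rows (r, s, t) with s·111 + t·73 = r. Each division r_prev = q·r_cur + r_new produces the new row as (previous row) − q·(current row):
  row A: (111, 1, 0)   [1·111 + 0·73 = 111]
  row B: (73, 0, 1)   [0·111 + 1·73 = 73]
  111 = 1·73 + 38   → row C = row A − 1·row B = (38, 1, −1)   [check: 1·111 − 1·73 = 38]
  73 = 1·38 + 35   → row D = row B − 1·row C = (35, −1, 2)   [check: −1·111 + 2·73 = 35]
  38 = 1·35 + 3   → row E = row C − 1·row D = (3, 2, −3)   [check: 2·111 − 3·73 = 3]
  35 = 11·3 + 2   → row F = row D − 11·row E = (2, −23, 35)   [check: −23·111 + 35·73 = 2]
  3 = 1·2 + 1   → row G = row E − 1·row F = (1, 25, −38)   [check: 25·111 − 38·73 = 1]
  2 = 2·1 + 0   → remainder 0, stop. gcd = 1 (last nonzero row G).
The gcd is 1, so 73 is invertible mod 111. The last nonzero row gives 25·111 − 38·73 = 1, so t = −38. So 73^(−1) ≡ −38 ≡ 73 (mod 111). Verify: 73 · 73 = 5329 ≡ 1 (mod 111). ✓

Final answer: 73^(−1) ≡ 73 (mod 111)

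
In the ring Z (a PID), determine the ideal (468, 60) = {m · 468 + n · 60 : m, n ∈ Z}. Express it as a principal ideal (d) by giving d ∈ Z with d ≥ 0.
In the PID Z, (a, b) is generated by gcd(a, b). Compute gcd(468, 60) with the extended Euclidean algorithm, tracking rows (r, s, t) with s·468 + t·60 = r:
  row A: (468, 1, 0)   [1·468 + 0·60 = 468]
  row B: (60, 0, 1)   [0·468 + 1·60 = 60]
  468 = 7·60 + 48   → row C = row A − 7·row B = (48, 1, −7)   [check: 1·468 − 7·60 = 48]
  60 = 1·48 + 12   → row D = row B − 1·row C = (12, −1, 8)   [check: −1·468 + 8·60 = 12]
  48 = 4·12 + 0   → remainder 0, stop. gcd = 12 (last nonzero row D).
So gcd(468, 60) = 12, with Bézout identity −1·468 + 8·60 = 12. Containment (⊇): the Bézout identity exhibits 12 as an element of (468, 60), giving (12) ⊆ (468, 60). Containment (⊆): since 12 | 468 and 12 | 60 (468 = 12·39, 60 = 12·5), every Z-linear combination of 468 and 60 is divisible by 12, so (468, 60) ⊆ (12). Therefore (468, 60) = (12), d = 12.

Final answer: (468, 60) = (12); d = 12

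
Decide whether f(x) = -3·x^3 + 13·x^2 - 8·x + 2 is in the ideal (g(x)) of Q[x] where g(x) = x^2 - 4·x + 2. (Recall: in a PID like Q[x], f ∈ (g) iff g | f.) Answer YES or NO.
NO

In Q[x] the ideal (g) consists of all multiples of g, so f ∈ (g) iff g | f, i.e. iff the remainder of f on division by g is 0. Divide f by g (g is monic, so eliminate the leading term of the running remainder at each step):
  leading term -3·x^3: subtract (-3·x)·g(x) = -3·x^3 + 12·x^2 - 6·x, leaving x^2 - 2·x + 2
  leading term x^2: subtract (1)·g(x) = x^2 - 4·x + 2, leaving 2·x
The remainder r(x) = 2·x ≠ 0 (and deg r < deg g), so g ∤ f, i.e. f ∉ (g).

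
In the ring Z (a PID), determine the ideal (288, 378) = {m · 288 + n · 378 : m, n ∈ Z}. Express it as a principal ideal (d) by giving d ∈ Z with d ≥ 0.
In the PID Z, (a, b) is generated by gcd(a, b). Compute gcd(378, 288) with the extended Euclidean algorithm, tracking rows (r, s, t) with s·378 + t·288 = r:
  row A: (378, 1, 0)   [1·378 + 0·288 = 378]
  row B: (288, 0, 1)   [0·378 + 1·288 = 288]
  378 = 1·288 + 90   → row C = row A − 1·row B = (90, 1, −1)   [check: 1·378 − 1·288 = 90]
  288 = 3·90 + 18   → row D = row B − 3·row C = (18, −3, 4)   [check: −3·378 + 4·288 = 18]
  90 = 5·18 + 0   → remainder 0, stop. gcd = 18 (last nonzero row D).
So gcd(288, 378) = 18, with Bézout identity −3·378 + 4·288 = 18. Containment (⊇): the Bézout identity exhibits 18 as an element of (288, 378), giving (18) ⊆ (288, 378). Containment (⊆): since 18 | 288 and 18 | 378 (288 = 18·16, 378 = 18·21), every Z-linear combination of 288 and 378 is divisible by 18, so (288, 378) ⊆ (18). Therefore (288, 378) = (18), d = 18.

Final answer: (288, 378) = (18); d = 18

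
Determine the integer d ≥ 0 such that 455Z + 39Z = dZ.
In the PID Z, (a, b) is generated by gcd(a, b). Compute gcd(455, 39) with the extended Euclidean algorithm, tracking rows (r, s, t) with s·455 + t·39 = r:
  row A: (455, 1, 0)   [1·455 + 0·39 = 455]
  row B: (39, 0, 1)   [0·455 + 1·39 = 39]
  455 = 11·39 + 26   → row C = row A − 11·row B = (26, 1, −11)   [check: 1·455 − 11·39 = 26]
  39 = 1·26 + 13   → row D = row B − 1·row C = (13, −1, 12)   [check: −1·455 + 12·39 = 13]
  26 = 2·13 + 0   → remainder 0, stop. gcd = 13 (last nonzero row D).
So gcd(455, 39) = 13, with Bézout identity −1·455 + 12·39 = 13. Containment (⊇): the Bézout identity exhibits 13 as an element of (455, 39), giving (13) ⊆ (455, 39). Containment (⊆): since 13 | 455 and 13 | 39 (455 = 13·35, 39 = 13·3), every Z-linear combination of 455 and 39 is divisible by 13, so (455, 39) ⊆ (13). Therefore (455, 39) = (13), d = 13.

Final answer: (455, 39) = (13); d = 13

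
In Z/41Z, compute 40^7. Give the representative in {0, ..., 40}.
Use repeated squaring. Binary(7) = 111. Walk through the bits of the exponent 7 left-to-right: at each bit after the leading one, square the running value, then multiply by 40 if the bit is 1 (always reducing mod 41):
  bit 1 = 1 (leading): start with 40.
  bit 2 = 1: square 40^2 = 1600 ≡ 1; bit is 1, so multiply 1·40 = 40 (mod 41).
  bit 3 = 1: square 40^2 = 1600 ≡ 1; bit is 1, so multiply 1·40 = 40 (mod 41).
Final value: 40^7 ≡ 40 (mod 41).

Final answer: 40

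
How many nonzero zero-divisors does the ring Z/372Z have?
Z/372Z has 251 nonzero zero-divisors

In Z/372Z each nonzero element is either a unit (gcd with 372 is 1) or a zero-divisor (gcd > 1). The number of units is φ(372): factorise 372 = 2^2 · 3 · 31, so φ(372) = (2^2 − 2^1) · (3 − 1) · (31 − 1) = 2 · 2 · 30 = 120. The nonzero elements number 372 − 1 = 371. Hence the nonzero zero-divisors number 371 − 120 = 251.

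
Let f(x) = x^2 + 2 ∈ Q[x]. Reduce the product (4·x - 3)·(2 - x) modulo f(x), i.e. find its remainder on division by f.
First multiply in Q[x] without reducing: a · b = -4·x^2 + 11·x - 6. Now divide by f(x) = x^2 + 2, eliminating the leading term at each step:
  leading term -4·x^2: subtract (-4)·f(x) = -4·x^2 - 8, leaving 11·x + 2
The degree is now < 2, so this is the remainder. Hence a · b ≡ 11·x + 2 in Q[x]/(f).

Final answer: a · b ≡ 11·x + 2 (mod f(x))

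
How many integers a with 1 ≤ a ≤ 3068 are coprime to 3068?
1392

The number of a ∈ {1, ..., 3068} with gcd(a, 3068) = 1 is by definition Euler's totient φ(3068). φ is multiplicative, with φ(p^e) = p^e − p^(e−1). Factorise 3068 = 2^2 · 13 · 59. Then
  φ(3068) = (2^2 − 2^1) · (13 − 1) · (59 − 1) = 2 · 12 · 58 = 1392.
So there are 1392 such integers.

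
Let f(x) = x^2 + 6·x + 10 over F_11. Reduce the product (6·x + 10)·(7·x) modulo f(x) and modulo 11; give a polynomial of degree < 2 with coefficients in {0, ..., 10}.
Multiply as integer polynomials: a · b = 42·x^2 + 70·x. Reducing coefficients mod 11: a · b ≡ 9·x^2 + 4·x. Now divide by f(x) = x^2 + 6·x + 10 in F_11[x], eliminating the leading term at each step:
  leading term 9·x^2: subtract (9)·f(x) = 9·x^2 + 10·x + 2, leaving 5·x + 9 (coefficients mod 11)
The degree is now < 2, so this is the remainder. Hence a · b ≡ 5·x + 9 in F_11[x]/(f).

Final answer: a · b ≡ 5·x + 9 (mod f(x))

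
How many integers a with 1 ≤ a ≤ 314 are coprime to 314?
156

The number of a ∈ {1, ..., 314} with gcd(a, 314) = 1 is by definition Euler's totient φ(314). φ is multiplicative, with φ(p^e) = p^e − p^(e−1). Factorise 314 = 2 · 157. Then
  φ(314) = (2 − 1) · (157 − 1) = 1 · 156 = 156.
So there are 156 such integers.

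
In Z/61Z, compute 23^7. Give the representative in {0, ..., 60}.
37

Use repeated squaring. Binary(7) = 111. Walk through the bits of the exponent 7 left-to-right: at each bit after the leading one, square the running value, then multiply by 23 if the bit is 1 (always reducing mod 61):
  bit 1 = 1 (leading): start with 23.
  bit 2 = 1: square 23^2 = 529 ≡ 41; bit is 1, so multiply 41·23 = 943 ≡ 28 (mod 61).
  bit 3 = 1: square 28^2 = 784 ≡ 52; bit is 1, so multiply 52·23 = 1196 ≡ 37 (mod 61).
Final value: 23^7 ≡ 37 (mod 61).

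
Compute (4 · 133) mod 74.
Reduce the factors first: 133 ≡ 59 (mod 74), so 4 · 133 ≡ 4 · 59 (mod 74). 4 · 59 = 236. Dividing by 74: 236 = 3·74 + 14. So (4 · 133) mod 74 = 14.

Final answer: 14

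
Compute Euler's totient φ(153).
φ(153) = 96

φ is multiplicative, with φ(p^e) = p^e − p^(e−1). Factorise 153 = 3^2 · 17. Then
  φ(153) = (3^2 − 3^1) · (17 − 1) = 6 · 16 = 96.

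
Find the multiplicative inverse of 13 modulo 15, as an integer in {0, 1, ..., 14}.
13^(−1) ≡ 7 (mod 15)

Apply the extended Euclidean algorithm to (15, 13), tracking rows (r, s, t) with s·15 + t·13 = r. Each division r_prev = q·r_cur + r_new produces the new row as (previous row) − q·(current row):
  row A: (15, 1, 0)   [1·15 + 0·13 = 15]
  row B: (13, 0, 1)   [0·15 + 1·13 = 13]
  15 = 1·13 + 2   → row C = row A − 1·row B = (2, 1, −1)   [check: 1·15 − 1·13 = 2]
  13 = 6·2 + 1   → row D = row B − 6·row C = (1, −6, 7)   [check: −6·15 + 7·13 = 1]
  2 = 2·1 + 0   → remainder 0, stop. gcd = 1 (last nonzero row D).
The gcd is 1, so 13 is invertible mod 15. The last nonzero row gives −6·15 + 7·13 = 1, so t = 7. So 13^(−1) ≡ 7 (mod 15). Verify: 13 · 7 = 91 ≡ 1 (mod 15). ✓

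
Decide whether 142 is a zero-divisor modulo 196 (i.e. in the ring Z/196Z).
YES

gcd(142, 196) = 2 > 1, so 142 is not a unit in Z/196Z. In Z/nZ every nonzero non-unit is a zero-divisor: explicitly, take b = 196/gcd = 98 ≠ 0 (mod 196); then 142·98 = 13916 = 71·196, i.e. 142·98 ≡ 0 (mod 196). So 142 is a zero-divisor.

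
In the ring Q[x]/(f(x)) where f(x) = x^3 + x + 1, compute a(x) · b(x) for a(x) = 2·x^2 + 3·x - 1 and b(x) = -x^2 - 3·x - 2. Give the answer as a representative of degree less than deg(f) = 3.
a · b ≡ -10·x^2 + 8·x + 11 (mod f(x))

First multiply in Q[x] without reducing: a · b = -2·x^4 - 9·x^3 - 12·x^2 - 3·x + 2. Now divide by f(x) = x^3 + x + 1, eliminating the leading term at each step:
  leading term -2·x^4: subtract (-2·x)·f(x) = -2·x^4 - 2·x^2 - 2·x, leaving -9·x^3 - 10·x^2 - x + 2
  leading term -9·x^3: subtract (-9)·f(x) = -9·x^3 - 9·x - 9, leaving -10·x^2 + 8·x + 11
The degree is now < 3, so this is the remainder. Hence a · b ≡ -10·x^2 + 8·x + 11 in Q[x]/(f).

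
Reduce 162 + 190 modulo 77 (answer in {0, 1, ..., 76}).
44

Reduce the summands first: 162 ≡ 8, 190 ≡ 36 (mod 77), so 162 + 190 ≡ 8 + 36 (mod 77). 8 + 36 = 44; 44 = 0·77 + 44, so (162 + 190) mod 77 = 44.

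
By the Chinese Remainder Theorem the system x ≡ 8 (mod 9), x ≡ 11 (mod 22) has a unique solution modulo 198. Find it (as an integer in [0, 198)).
The moduli 9, 22 are pairwise coprime, so by the CRT there is a unique solution mod 9·22 = 198.
Solve by successive substitution. Start with x ≡ 8 (mod 9).
  Combine with x ≡ 11 (mod 22): write x = 8 + 9·t and require 8 + 9·t ≡ 11 (mod 22), i.e. 9·t ≡ 11 − 8 ≡ 3 (mod 22). Since 9^(−1) ≡ 5 (mod 22), t ≡ 5·3 ≡ 15 (mod 22). So x ≡ 8 + 9·15 = 143 (mod 198).
Unique solution in [0, 198): x = 143.

Final answer: x ≡ 143 (mod 198); the representative in [0, 198) is 143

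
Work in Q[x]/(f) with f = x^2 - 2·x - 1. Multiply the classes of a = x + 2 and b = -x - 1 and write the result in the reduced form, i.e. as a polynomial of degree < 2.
a · b ≡ -5·x - 3 (mod f(x))

First multiply in Q[x] without reducing: a · b = -x^2 - 3·x - 2. Now divide by f(x) = x^2 - 2·x - 1, eliminating the leading term at each step:
  leading term -x^2: subtract (-1)·f(x) = -x^2 + 2·x + 1, leaving -5·x - 3
The degree is now < 2, so this is the remainder. Hence a · b ≡ -5·x - 3 in Q[x]/(f).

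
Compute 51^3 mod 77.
57

Use repeated squaring. Binary(3) = 11. Walk through the bits of the exponent 3 left-to-right: at each bit after the leading one, square the running value, then multiply by 51 if the bit is 1 (always reducing mod 77):
  bit 1 = 1 (leading): start with 51.
  bit 2 = 1: square 51^2 = 2601 ≡ 60; bit is 1, so multiply 60·51 = 3060 ≡ 57 (mod 77).
Final value: 51^3 ≡ 57 (mod 77).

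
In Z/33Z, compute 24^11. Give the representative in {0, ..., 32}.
24

Use repeated squaring. Binary(11) = 1011. Walk through the bits of the exponent 11 left-to-right: at each bit after the leading one, square the running value, then multiply by 24 if the bit is 1 (always reducing mod 33):
  bit 1 = 1 (leading): start with 24.
  bit 2 = 0: square 24^2 = 576 ≡ 15 (mod 33).
  bit 3 = 1: square 15^2 = 225 ≡ 27; bit is 1, so multiply 27·24 = 648 ≡ 21 (mod 33).
  bit 4 = 1: square 21^2 = 441 ≡ 12; bit is 1, so multiply 12·24 = 288 ≡ 24 (mod 33).
Final value: 24^11 ≡ 24 (mod 33).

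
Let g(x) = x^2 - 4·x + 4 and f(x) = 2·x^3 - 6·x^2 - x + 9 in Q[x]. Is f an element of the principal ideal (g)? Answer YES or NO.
NO

In Q[x] the ideal (g) consists of all multiples of g, so f ∈ (g) iff g | f, i.e. iff the remainder of f on division by g is 0. Divide f by g (g is monic, so eliminate the leading term of the running remainder at each step):
  leading term 2·x^3: subtract (2·x)·g(x) = 2·x^3 - 8·x^2 + 8·x, leaving 2·x^2 - 9·x + 9
  leading term 2·x^2: subtract (2)·g(x) = 2·x^2 - 8·x + 8, leaving 1 - x
The remainder r(x) = 1 - x ≠ 0 (and deg r < deg g), so g ∤ f, i.e. f ∉ (g).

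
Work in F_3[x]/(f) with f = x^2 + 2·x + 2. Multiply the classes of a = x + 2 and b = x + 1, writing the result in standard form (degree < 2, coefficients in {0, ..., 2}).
a · b ≡ x (mod f(x))

Multiply as integer polynomials: a · b = x^2 + 3·x + 2. Reducing coefficients mod 3: a · b ≡ x^2 + 2. Now divide by f(x) = x^2 + 2·x + 2 in F_3[x], eliminating the leading term at each step:
  leading term x^2: subtract (1)·f(x) = x^2 + 2·x + 2, leaving x (coefficients mod 3)
The degree is now < 2, so this is the remainder. Hence a · b ≡ x in F_3[x]/(f).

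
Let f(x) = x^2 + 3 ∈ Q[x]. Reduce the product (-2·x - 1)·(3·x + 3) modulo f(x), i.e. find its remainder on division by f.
First multiply in Q[x] without reducing: a · b = -6·x^2 - 9·x - 3. Now divide by f(x) = x^2 + 3, eliminating the leading term at each step:
  leading term -6·x^2: subtract (-6)·f(x) = -6·x^2 - 18, leaving 15 - 9·x
The degree is now < 2, so this is the remainder. Hence a · b ≡ 15 - 9·x in Q[x]/(f).

Final answer: a · b ≡ 15 - 9·x (mod f(x))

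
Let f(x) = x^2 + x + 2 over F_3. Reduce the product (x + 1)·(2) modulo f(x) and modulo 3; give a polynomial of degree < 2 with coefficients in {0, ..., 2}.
a · b ≡ 2·x + 2 (mod f(x))

Multiply as integer polynomials: a · b = 2·x + 2. Reducing coefficients mod 3: a · b ≡ 2·x + 2. This already has degree < 2, so no reduction by f is needed. Hence a · b ≡ 2·x + 2 in F_3[x]/(f).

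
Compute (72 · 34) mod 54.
Reduce the factors first: 72 ≡ 18 (mod 54), so 72 · 34 ≡ 18 · 34 (mod 54). 18 · 34 = 612. Dividing by 54: 612 = 11·54 + 18. So (72 · 34) mod 54 = 18.

Final answer: 18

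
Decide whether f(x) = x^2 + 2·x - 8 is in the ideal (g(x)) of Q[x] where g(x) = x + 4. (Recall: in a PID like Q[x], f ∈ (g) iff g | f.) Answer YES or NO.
YES

In Q[x] the ideal (g) consists of all multiples of g, so f ∈ (g) iff g | f, i.e. iff the remainder of f on division by g is 0. Divide f by g (g is monic, so eliminate the leading term of the running remainder at each step):
  leading term x^2: subtract (x)·g(x) = x^2 + 4·x, leaving -2·x - 8
  leading term -2·x: subtract (-2)·g(x) = -2·x - 8, leaving 0
The remainder is 0, so f(x) = g(x) · h(x) with h(x) = x - 2. Hence g | f, i.e. f ∈ (g).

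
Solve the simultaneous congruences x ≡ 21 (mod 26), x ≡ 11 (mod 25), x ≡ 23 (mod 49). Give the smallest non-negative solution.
The moduli 26, 25, 49 are pairwise coprime, so by the CRT there is a unique solution mod 26·25·49 = 31850.
Solve by successive substitution. Start with x ≡ 21 (mod 26).
  Combine with x ≡ 11 (mod 25): write x = 21 + 26·t and require 21 + 26·t ≡ 11 (mod 25), i.e. 26·t ≡ 11 − 21 ≡ 15 (mod 25). Since 26^(−1) ≡ 1 (mod 25) (26 ≡ 1 (mod 25)), t ≡ 1·15 ≡ 15 (mod 25). So x ≡ 21 + 26·15 = 411 (mod 650).
  Combine with x ≡ 23 (mod 49): write x = 411 + 650·t and require 411 + 650·t ≡ 23 (mod 49), i.e. 650·t ≡ 23 − 411 ≡ 4 (mod 49). Since 650^(−1) ≡ 34 (mod 49) (650 ≡ 13 (mod 49)), t ≡ 34·4 ≡ 38 (mod 49). So x ≡ 411 + 650·38 = 25111 (mod 31850).
Unique solution in [0, 31850): x = 25111.

Final answer: x ≡ 25111 (mod 31850); the representative in [0, 31850) is 25111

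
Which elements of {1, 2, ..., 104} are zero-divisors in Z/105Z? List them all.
An element a ∈ Z/105Z (with a ≠ 0) is a zero-divisor iff gcd(a, 105) > 1 (because a is a unit precisely when gcd(a, n) = 1, and in Z/nZ every nonzero, non-unit element is a zero-divisor). Scan a = 1, ..., 104 and keep those with gcd(a, 105) > 1:
  gcd(3, 105) = 3, gcd(5, 105) = 5, gcd(6, 105) = 3, gcd(7, 105) = 7, gcd(9, 105) = 3, gcd(10, 105) = 5, gcd(12, 105) = 3, gcd(14, 105) = 7, gcd(15, 105) = 15, gcd(18, 105) = 3, gcd(20, 105) = 5, gcd(21, 105) = 21, gcd(24, 105) = 3, gcd(25, 105) = 5, gcd(27, 105) = 3, gcd(28, 105) = 7, gcd(30, 105) = 15, gcd(33, 105) = 3, gcd(35, 105) = 35, gcd(36, 105) = 3, gcd(39, 105) = 3, gcd(40, 105) = 5, gcd(42, 105) = 21, gcd(45, 105) = 15, gcd(48, 105) = 3, gcd(49, 105) = 7, gcd(50, 105) = 5, gcd(51, 105) = 3, gcd(54, 105) = 3, gcd(55, 105) = 5, gcd(56, 105) = 7, gcd(57, 105) = 3, gcd(60, 105) = 15, gcd(63, 105) = 21, gcd(65, 105) = 5, gcd(66, 105) = 3, gcd(69, 105) = 3, gcd(70, 105) = 35, gcd(72, 105) = 3, gcd(75, 105) = 15, gcd(77, 105) = 7, gcd(78, 105) = 3, gcd(80, 105) = 5, gcd(81, 105) = 3, gcd(84, 105) = 21, gcd(85, 105) = 5, gcd(87, 105) = 3, gcd(90, 105) = 15, gcd(91, 105) = 7, gcd(93, 105) = 3, gcd(95, 105) = 5, gcd(96, 105) = 3, gcd(98, 105) = 7, gcd(99, 105) = 3, gcd(100, 105) = 5, gcd(102, 105) = 3.
All other a ∈ {1, ..., 104} have gcd(a, 105) = 1 and are units. So the nonzero zero-divisors are exactly the 56 values of a appearing in this scan.

Final answer: nonzero zero-divisors of Z/105Z = {3, 5, 6, 7, 9, 10, 12, 14, 15, 18, 20, 21, 24, 25, 27, 28, 30, 33, 35, 36, 39, 40, 42, 45, 48, 49, 50, 51, 54, 55, 56, 57, 60, 63, 65, 66, 69, 70, 72, 75, 77, 78, 80, 81, 84, 85, 87, 90, 91, 93, 95, 96, 98, 99, 100, 102}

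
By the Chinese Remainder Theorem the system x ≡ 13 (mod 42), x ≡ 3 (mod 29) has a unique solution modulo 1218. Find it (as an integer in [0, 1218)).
x ≡ 1105 (mod 1218); the representative in [0, 1218) is 1105

The moduli 42, 29 are pairwise coprime, so by the CRT there is a unique solution mod 42·29 = 1218.
Solve by successive substitution. Start with x ≡ 13 (mod 42).
  Combine with x ≡ 3 (mod 29): write x = 13 + 42·t and require 13 + 42·t ≡ 3 (mod 29), i.e. 42·t ≡ 3 − 13 ≡ 19 (mod 29). Since 42^(−1) ≡ 9 (mod 29) (42 ≡ 13 (mod 29)), t ≡ 9·19 ≡ 26 (mod 29). So x ≡ 13 + 42·26 = 1105 (mod 1218).
Unique solution in [0, 1218): x = 1105.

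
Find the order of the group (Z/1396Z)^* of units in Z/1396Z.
(Z/1396Z)^* consists of the classes a with gcd(a, 1396) = 1, so its order is φ(1396). φ is multiplicative, with φ(p^e) = p^e − p^(e−1). Factorise 1396 = 2^2 · 349. Then
  φ(1396) = (2^2 − 2^1) · (349 − 1) = 2 · 348 = 696.
Thus |(Z/1396Z)^*| = 696.

Final answer: |(Z/1396Z)^*| = 696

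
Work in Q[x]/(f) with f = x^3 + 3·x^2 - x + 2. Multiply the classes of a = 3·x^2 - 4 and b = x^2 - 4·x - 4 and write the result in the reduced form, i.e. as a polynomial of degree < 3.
First multiply in Q[x] without reducing: a · b = 3·x^4 - 12·x^3 - 16·x^2 + 16·x + 16. Now divide by f(x) = x^3 + 3·x^2 - x + 2, eliminating the leading term at each step:
  leading term 3·x^4: subtract (3·x)·f(x) = 3·x^4 + 9·x^3 - 3·x^2 + 6·x, leaving -21·x^3 - 13·x^2 + 10·x + 16
  leading term -21·x^3: subtract (-21)·f(x) = -21·x^3 - 63·x^2 + 21·x - 42, leaving 50·x^2 - 11·x + 58
The degree is now < 3, so this is the remainder. Hence a · b ≡ 50·x^2 - 11·x + 58 in Q[x]/(f).

Final answer: a · b ≡ 50·x^2 - 11·x + 58 (mod f(x))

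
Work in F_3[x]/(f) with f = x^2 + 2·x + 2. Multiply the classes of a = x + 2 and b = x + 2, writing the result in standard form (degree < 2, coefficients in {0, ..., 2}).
Multiply as integer polynomials: a · b = x^2 + 4·x + 4. Reducing coefficients mod 3: a · b ≡ x^2 + x + 1. Now divide by f(x) = x^2 + 2·x + 2 in F_3[x], eliminating the leading term at each step:
  leading term x^2: subtract (1)·f(x) = x^2 + 2·x + 2, leaving 2·x + 2 (coefficients mod 3)
The degree is now < 2, so this is the remainder. Hence a · b ≡ 2·x + 2 in F_3[x]/(f).

Final answer: a · b ≡ 2·x + 2 (mod f(x))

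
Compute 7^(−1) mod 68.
Apply the extended Euclidean algorithm to (68, 7), tracking rows (r, s, t) with s·68 + t·7 = r. Each division r_prev = q·r_cur + r_new produces the new row as (previous row) − q·(current row):
  row A: (68, 1, 0)   [1·68 + 0·7 = 68]
  row B: (7, 0, 1)   [0·68 + 1·7 = 7]
  68 = 9·7 + 5   → row C = row A − 9·row B = (5, 1, −9)   [check: 1·68 − 9·7 = 5]
  7 = 1·5 + 2   → row D = row B − 1·row C = (2, −1, 10)   [check: −1·68 + 10·7 = 2]
  5 = 2·2 + 1   → row E = row C − 2·row D = (1, 3, −29)   [check: 3·68 − 29·7 = 1]
  2 = 2·1 + 0   → remainder 0, stop. gcd = 1 (last nonzero row E).
The gcd is 1, so 7 is invertible mod 68. The last nonzero row gives 3·68 − 29·7 = 1, so t = −29. So 7^(−1) ≡ −29 ≡ 39 (mod 68). Verify: 7 · 39 = 273 ≡ 1 (mod 68). ✓

Final answer: 7^(−1) ≡ 39 (mod 68)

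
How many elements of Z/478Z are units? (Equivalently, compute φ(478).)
An element a ∈ Z/478Z is a unit iff gcd(a, 478) = 1, so the number of units is φ(478). φ is multiplicative, with φ(p^e) = p^e − p^(e−1). Factorise 478 = 2 · 239. Then
  φ(478) = (2 − 1) · (239 − 1) = 1 · 238 = 238.

Final answer: Z/478Z has φ(478) = 238 units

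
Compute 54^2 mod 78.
Use repeated squaring. Binary(2) = 10. Walk through the bits of the exponent 2 left-to-right: at each bit after the leading one, square the running value, then multiply by 54 if the bit is 1 (always reducing mod 78):
  bit 1 = 1 (leading): start with 54.
  bit 2 = 0: square 54^2 = 2916 ≡ 30 (mod 78).
Final value: 54^2 ≡ 30 (mod 78).

Final answer: 30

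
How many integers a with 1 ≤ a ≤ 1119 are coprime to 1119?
The number of a ∈ {1, ..., 1119} with gcd(a, 1119) = 1 is by definition Euler's totient φ(1119). φ is multiplicative, with φ(p^e) = p^e − p^(e−1). Factorise 1119 = 3 · 373. Then
  φ(1119) = (3 − 1) · (373 − 1) = 2 · 372 = 744.
So there are 744 such integers.

Final answer: 744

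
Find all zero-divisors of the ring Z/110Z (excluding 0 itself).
nonzero zero-divisors of Z/110Z = {2, 4, 5, 6, 8, 10, 11, 12, 14, 15, 16, 18, 20, 22, 24, 25, 26, 28, 30, 32, 33, 34, 35, 36, 38, 40, 42, 44, 45, 46, 48, 50, 52, 54, 55, 56, 58, 60, 62, 64, 65, 66, 68, 70, 72, 74, 75, 76, 77, 78, 80, 82, 84, 85, 86, 88, 90, 92, 94, 95, 96, 98, 99, 100, 102, 104, 105, 106, 108}

An element a ∈ Z/110Z (with a ≠ 0) is a zero-divisor iff gcd(a, 110) > 1 (because a is a unit precisely when gcd(a, n) = 1, and in Z/nZ every nonzero, non-unit element is a zero-divisor). Scan a = 1, ..., 109 and keep those with gcd(a, 110) > 1:
  gcd(2, 110) = 2, gcd(4, 110) = 2, gcd(5, 110) = 5, gcd(6, 110) = 2, gcd(8, 110) = 2, gcd(10, 110) = 10, gcd(11, 110) = 11, gcd(12, 110) = 2, gcd(14, 110) = 2, gcd(15, 110) = 5, gcd(16, 110) = 2, gcd(18, 110) = 2, gcd(20, 110) = 10, gcd(22, 110) = 22, gcd(24, 110) = 2, gcd(25, 110) = 5, gcd(26, 110) = 2, gcd(28, 110) = 2, gcd(30, 110) = 10, gcd(32, 110) = 2, gcd(33, 110) = 11, gcd(34, 110) = 2, gcd(35, 110) = 5, gcd(36, 110) = 2, gcd(38, 110) = 2, gcd(40, 110) = 10, gcd(42, 110) = 2, gcd(44, 110) = 22, gcd(45, 110) = 5, gcd(46, 110) = 2, gcd(48, 110) = 2, gcd(50, 110) = 10, gcd(52, 110) = 2, gcd(54, 110) = 2, gcd(55, 110) = 55, gcd(56, 110) = 2, gcd(58, 110) = 2, gcd(60, 110) = 10, gcd(62, 110) = 2, gcd(64, 110) = 2, gcd(65, 110) = 5, gcd(66, 110) = 22, gcd(68, 110) = 2, gcd(70, 110) = 10, gcd(72, 110) = 2, gcd(74, 110) = 2, gcd(75, 110) = 5, gcd(76, 110) = 2, gcd(77, 110) = 11, gcd(78, 110) = 2, gcd(80, 110) = 10, gcd(82, 110) = 2, gcd(84, 110) = 2, gcd(85, 110) = 5, gcd(86, 110) = 2, gcd(88, 110) = 22, gcd(90, 110) = 10, gcd(92, 110) = 2, gcd(94, 110) = 2, gcd(95, 110) = 5, gcd(96, 110) = 2, gcd(98, 110) = 2, gcd(99, 110) = 11, gcd(100, 110) = 10, gcd(102, 110) = 2, gcd(104, 110) = 2, gcd(105, 110) = 5, gcd(106, 110) = 2, gcd(108, 110) = 2.
All other a ∈ {1, ..., 109} have gcd(a, 110) = 1 and are units. So the nonzero zero-divisors are exactly the 69 values of a appearing in this scan.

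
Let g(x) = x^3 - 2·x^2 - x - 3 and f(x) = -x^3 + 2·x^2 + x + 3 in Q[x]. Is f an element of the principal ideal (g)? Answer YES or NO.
In Q[x] the ideal (g) consists of all multiples of g, so f ∈ (g) iff g | f, i.e. iff the remainder of f on division by g is 0. Divide f by g (g is monic, so eliminate the leading term of the running remainder at each step):
  leading term -x^3: subtract (-1)·g(x) = -x^3 + 2·x^2 + x + 3, leaving 0
The remainder is 0, so f(x) = g(x) · h(x) with h(x) = -1. Hence g | f, i.e. f ∈ (g).

Final answer: YES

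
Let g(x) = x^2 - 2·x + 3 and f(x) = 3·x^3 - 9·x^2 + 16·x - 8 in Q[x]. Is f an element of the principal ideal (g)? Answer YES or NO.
NO

In Q[x] the ideal (g) consists of all multiples of g, so f ∈ (g) iff g | f, i.e. iff the remainder of f on division by g is 0. Divide f by g (g is monic, so eliminate the leading term of the running remainder at each step):
  leading term 3·x^3: subtract (3·x)·g(x) = 3·x^3 - 6·x^2 + 9·x, leaving -3·x^2 + 7·x - 8
  leading term -3·x^2: subtract (-3)·g(x) = -3·x^2 + 6·x - 9, leaving x + 1
The remainder r(x) = x + 1 ≠ 0 (and deg r < deg g), so g ∤ f, i.e. f ∉ (g).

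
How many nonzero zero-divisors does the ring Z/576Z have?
Z/576Z has 383 nonzero zero-divisors

In Z/576Z each nonzero element is either a unit (gcd with 576 is 1) or a zero-divisor (gcd > 1). The number of units is φ(576): factorise 576 = 2^6 · 3^2, so φ(576) = (2^6 − 2^5) · (3^2 − 3^1) = 32 · 6 = 192. The nonzero elements number 576 − 1 = 575. Hence the nonzero zero-divisors number 575 − 192 = 383.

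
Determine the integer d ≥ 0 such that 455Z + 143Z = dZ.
(455, 143) = (13); d = 13

In the PID Z, (a, b) is generated by gcd(a, b). Compute gcd(455, 143) with the extended Euclidean algorithm, tracking rows (r, s, t) with s·455 + t·143 = r:
  row A: (455, 1, 0)   [1·455 + 0·143 = 455]
  row B: (143, 0, 1)   [0·455 + 1·143 = 143]
  455 = 3·143 + 26   → row C = row A − 3·row B = (26, 1, −3)   [check: 1·455 − 3·143 = 26]
  143 = 5·26 + 13   → row D = row B − 5·row C = (13, −5, 16)   [check: −5·455 + 16·143 = 13]
  26 = 2·13 + 0   → remainder 0, stop. gcd = 13 (last nonzero row D).
So gcd(455, 143) = 13, with Bézout identity −5·455 + 16·143 = 13. Containment (⊇): the Bézout identity exhibits 13 as an element of (455, 143), giving (13) ⊆ (455, 143). Containment (⊆): since 13 | 455 and 13 | 143 (455 = 13·35, 143 = 13·11), every Z-linear combination of 455 and 143 is divisible by 13, so (455, 143) ⊆ (13). Therefore (455, 143) = (13), d = 13.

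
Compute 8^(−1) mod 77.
Apply the extended Euclidean algorithm to (77, 8), tracking rows (r, s, t) with s·77 + t·8 = r. Each division r_prev = q·r_cur + r_new produces the new row as (previous row) − q·(current row):
  row A: (77, 1, 0)   [1·77 + 0·8 = 77]
  row B: (8, 0, 1)   [0·77 + 1·8 = 8]
  77 = 9·8 + 5   → row C = row A − 9·row B = (5, 1, −9)   [check: 1·77 − 9·8 = 5]
  8 = 1·5 + 3   → row D = row B − 1·row C = (3, −1, 10)   [check: −1·77 + 10·8 = 3]
  5 = 1·3 + 2   → row E = row C − 1·row D = (2, 2, −19)   [check: 2·77 − 19·8 = 2]
  3 = 1·2 + 1   → row F = row D − 1·row E = (1, −3, 29)   [check: −3·77 + 29·8 = 1]
  2 = 2·1 + 0   → remainder 0, stop. gcd = 1 (last nonzero row F).
The gcd is 1, so 8 is invertible mod 77. The last nonzero row gives −3·77 + 29·8 = 1, so t = 29. So 8^(−1) ≡ 29 (mod 77). Verify: 8 · 29 = 232 ≡ 1 (mod 77). ✓

Final answer: 8^(−1) ≡ 29 (mod 77)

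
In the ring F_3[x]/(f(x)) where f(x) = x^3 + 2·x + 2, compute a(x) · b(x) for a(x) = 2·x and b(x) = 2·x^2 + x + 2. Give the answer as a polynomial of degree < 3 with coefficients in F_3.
Multiply as integer polynomials: a · b = 4·x^3 + 2·x^2 + 4·x. Reducing coefficients mod 3: a · b ≡ x^3 + 2·x^2 + x. Now divide by f(x) = x^3 + 2·x + 2 in F_3[x], eliminating the leading term at each step:
  leading term x^3: subtract (1)·f(x) = x^3 + 2·x + 2, leaving 2·x^2 + 2·x + 1 (coefficients mod 3)
The degree is now < 3, so this is the remainder. Hence a · b ≡ 2·x^2 + 2·x + 1 in F_3[x]/(f).

Final answer: a · b ≡ 2·x^2 + 2·x + 1 (mod f(x))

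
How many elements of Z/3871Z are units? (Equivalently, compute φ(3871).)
An element a ∈ Z/3871Z is a unit iff gcd(a, 3871) = 1, so the number of units is φ(3871). φ is multiplicative, with φ(p^e) = p^e − p^(e−1). Factorise 3871 = 7^2 · 79. Then
  φ(3871) = (7^2 − 7^1) · (79 − 1) = 42 · 78 = 3276.

Final answer: Z/3871Z has φ(3871) = 3276 units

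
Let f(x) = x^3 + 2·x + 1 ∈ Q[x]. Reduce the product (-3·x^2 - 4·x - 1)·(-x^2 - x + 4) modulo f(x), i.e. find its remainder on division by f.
First multiply in Q[x] without reducing: a · b = 3·x^4 + 7·x^3 - 7·x^2 - 15·x - 4. Now divide by f(x) = x^3 + 2·x + 1, eliminating the leading term at each step:
  leading term 3·x^4: subtract (3·x)·f(x) = 3·x^4 + 6·x^2 + 3·x, leaving 7·x^3 - 13·x^2 - 18·x - 4
  leading term 7·x^3: subtract (7)·f(x) = 7·x^3 + 14·x + 7, leaving -13·x^2 - 32·x - 11
The degree is now < 3, so this is the remainder. Hence a · b ≡ -13·x^2 - 32·x - 11 in Q[x]/(f).

Final answer: a · b ≡ -13·x^2 - 32·x - 11 (mod f(x))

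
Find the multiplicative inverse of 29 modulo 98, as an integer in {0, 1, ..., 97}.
Apply the extended Euclidean algorithm to (98, 29), tracking rows (r, s, t) with s·98 + t·29 = r. Each division r_prev = q·r_cur + r_new produces the new row as (previous row) − q·(current row):
  row A: (98, 1, 0)   [1·98 + 0·29 = 98]
  row B: (29, 0, 1)   [0·98 + 1·29 = 29]
  98 = 3·29 + 11   → row C = row A − 3·row B = (11, 1, −3)   [check: 1·98 − 3·29 = 11]
  29 = 2·11 + 7   → row D = row B − 2·row C = (7, −2, 7)   [check: −2·98 + 7·29 = 7]
  11 = 1·7 + 4   → row E = row C − 1·row D = (4, 3, −10)   [check: 3·98 − 10·29 = 4]
  7 = 1·4 + 3   → row F = row D − 1·row E = (3, −5, 17)   [check: −5·98 + 17·29 = 3]
  4 = 1·3 + 1   → row G = row E − 1·row F = (1, 8, −27)   [check: 8·98 − 27·29 = 1]
  3 = 3·1 + 0   → remainder 0, stop. gcd = 1 (last nonzero row G).
The gcd is 1, so 29 is invertible mod 98. The last nonzero row gives 8·98 − 27·29 = 1, so t = −27. So 29^(−1) ≡ −27 ≡ 71 (mod 98). Verify: 29 · 71 = 2059 ≡ 1 (mod 98). ✓

Final answer: 29^(−1) ≡ 71 (mod 98)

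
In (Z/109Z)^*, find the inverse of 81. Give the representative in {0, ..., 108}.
81^(−1) ≡ 35 (mod 109)

Apply the extended Euclidean algorithm to (109, 81), tracking rows (r, s, t) with s·109 + t·81 = r. Each division r_prev = q·r_cur + r_new produces the new row as (previous row) − q·(current row):
  row A: (109, 1, 0)   [1·109 + 0·81 = 109]
  row B: (81, 0, 1)   [0·109 + 1·81 = 81]
  109 = 1·81 + 28   → row C = row A − 1·row B = (28, 1, −1)   [check: 1·109 − 1·81 = 28]
  81 = 2·28 + 25   → row D = row B − 2·row C = (25, −2, 3)   [check: −2·109 + 3·81 = 25]
  28 = 1·25 + 3   → row E = row C − 1·row D = (3, 3, −4)   [check: 3·109 − 4·81 = 3]
  25 = 8·3 + 1   → row F = row D − 8·row E = (1, −26, 35)   [check: −26·109 + 35·81 = 1]
  3 = 3·1 + 0   → remainder 0, stop. gcd = 1 (last nonzero row F).
The gcd is 1, so 81 is invertible mod 109. The last nonzero row gives −26·109 + 35·81 = 1, so t = 35. So 81^(−1) ≡ 35 (mod 109). Verify: 81 · 35 = 2835 ≡ 1 (mod 109). ✓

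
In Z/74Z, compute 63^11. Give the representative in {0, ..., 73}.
Use repeated squaring. Binary(11) = 1011. Walk through the bits of the exponent 11 left-to-right: at each bit after the leading one, square the running value, then multiply by 63 if the bit is 1 (always reducing mod 74):
  bit 1 = 1 (leading): start with 63.
  bit 2 = 0: square 63^2 = 3969 ≡ 47 (mod 74).
  bit 3 = 1: square 47^2 = 2209 ≡ 63; bit is 1, so multiply 63·63 = 3969 ≡ 47 (mod 74).
  bit 4 = 1: square 47^2 = 2209 ≡ 63; bit is 1, so multiply 63·63 = 3969 ≡ 47 (mod 74).
Final value: 63^11 ≡ 47 (mod 74).

Final answer: 47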